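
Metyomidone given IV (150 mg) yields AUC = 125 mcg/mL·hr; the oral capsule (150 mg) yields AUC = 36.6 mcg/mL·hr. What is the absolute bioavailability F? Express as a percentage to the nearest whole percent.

F = 29%

F = (AUC_ev / D_ev) / (AUC_iv / D_iv)
  = (36.6/150) / (125/150)
  = 0.244 / 0.833333 = 0.2928
  = 29.28%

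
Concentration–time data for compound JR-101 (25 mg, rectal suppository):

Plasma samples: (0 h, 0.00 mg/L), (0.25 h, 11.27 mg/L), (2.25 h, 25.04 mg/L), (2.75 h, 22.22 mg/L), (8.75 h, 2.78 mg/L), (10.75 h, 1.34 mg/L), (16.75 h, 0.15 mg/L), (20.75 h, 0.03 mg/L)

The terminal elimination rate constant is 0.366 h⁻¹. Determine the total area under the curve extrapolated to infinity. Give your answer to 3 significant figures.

AUC = 134 mg/L·h

Trapezoidal AUC_0→20.75:
  [0→0.25]: (0.00+11.27)/2 × 0.25 = 1.40875
  [0.25→2.25]: (11.27+25.04)/2 × 2 = 36.31
  [2.25→2.75]: (25.04+22.22)/2 × 0.5 = 11.815
  [2.75→8.75]: (22.22+2.78)/2 × 6 = 75.0
  [8.75→10.75]: (2.78+1.34)/2 × 2 = 4.12
  [10.75→16.75]: (1.34+0.15)/2 × 6 = 4.47
  [16.75→20.75]: (0.15+0.03)/2 × 4 = 0.36
  Sum = 133.48375 mg/L·h
Extrapolated tail: C_last / k_e = 0.03 / 0.366 = 0.082
AUC_0→∞ = 133.48375 + 0.082 = 133.56575 mg/L·h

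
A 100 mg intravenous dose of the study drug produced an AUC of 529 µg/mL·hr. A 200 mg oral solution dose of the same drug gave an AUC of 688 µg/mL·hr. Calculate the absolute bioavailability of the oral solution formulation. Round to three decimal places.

F = 0.650

F = (AUC_ev / D_ev) / (AUC_iv / D_iv)
  = (688/200) / (529/100)
  = 3.44 / 5.29 = 0.6503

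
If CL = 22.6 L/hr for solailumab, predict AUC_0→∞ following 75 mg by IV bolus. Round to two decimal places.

AUC = 3.32 mg/L·hr

AUC_0→∞ = Dose_iv / CL
        = 75 / 22.6 = 3.31858 mg/L·hr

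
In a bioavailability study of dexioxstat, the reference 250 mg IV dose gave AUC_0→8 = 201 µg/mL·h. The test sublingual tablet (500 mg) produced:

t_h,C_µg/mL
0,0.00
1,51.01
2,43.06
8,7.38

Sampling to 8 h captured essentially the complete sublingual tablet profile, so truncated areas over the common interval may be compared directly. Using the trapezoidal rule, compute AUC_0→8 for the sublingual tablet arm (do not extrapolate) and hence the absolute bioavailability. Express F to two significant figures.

Trapezoidal AUC_0→8 (sublingual tablet):
  [0→1]: (0.00+51.01)/2 × 1 = 25.505
  [1→2]: (51.01+43.06)/2 × 1 = 47.035
  [2→8]: (43.06+7.38)/2 × 6 = 151.32
  Sum = 223.86 µg/mL·h
F = (AUC_ev/D_ev)/(AUC_iv/D_iv) = (223.86/500)/(201/250) = 0.44772/0.804 = 0.5569

F = 0.56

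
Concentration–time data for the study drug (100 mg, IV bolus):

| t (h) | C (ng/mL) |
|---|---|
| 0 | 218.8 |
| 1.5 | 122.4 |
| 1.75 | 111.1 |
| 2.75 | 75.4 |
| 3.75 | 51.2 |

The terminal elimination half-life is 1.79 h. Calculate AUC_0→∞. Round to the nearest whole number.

AUC = 574 ng/mL·h

Trapezoidal AUC_0→3.75:
  [0→1.5]: (218.8+122.4)/2 × 1.5 = 255.9
  [1.5→1.75]: (122.4+111.1)/2 × 0.25 = 29.1875
  [1.75→2.75]: (111.1+75.4)/2 × 1 = 93.25
  [2.75→3.75]: (75.4+51.2)/2 × 1 = 63.3
  Sum = 441.6375 ng/mL·h
k_e = ln2 / t½ = 0.693147 / 1.79 = 0.3872 h^-1
Extrapolated tail: C_last / k_e = 51.2 / 0.3872 = 132.231
AUC_0→∞ = 441.6375 + 132.231 = 573.8685 ng/mL·h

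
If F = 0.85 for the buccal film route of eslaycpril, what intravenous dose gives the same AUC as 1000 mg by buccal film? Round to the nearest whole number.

Systemic exposure from an extravascular dose = F × D_ev, so the equivalent IV dose is F × D_ev.
D_iv = F × D_ev = 0.85 × 1000 = 850 mg

D_iv = 850 mg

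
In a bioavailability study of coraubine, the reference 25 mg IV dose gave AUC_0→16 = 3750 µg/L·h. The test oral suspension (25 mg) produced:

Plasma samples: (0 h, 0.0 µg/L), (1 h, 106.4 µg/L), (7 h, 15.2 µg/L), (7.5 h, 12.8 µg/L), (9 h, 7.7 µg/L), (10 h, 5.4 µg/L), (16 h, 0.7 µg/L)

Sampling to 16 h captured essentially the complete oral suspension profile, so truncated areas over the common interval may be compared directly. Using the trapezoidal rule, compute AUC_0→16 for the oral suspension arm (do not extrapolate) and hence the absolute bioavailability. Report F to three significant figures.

Trapezoidal AUC_0→16 (oral suspension):
  [0→1]: (0.0+106.4)/2 × 1 = 53.2
  [1→7]: (106.4+15.2)/2 × 6 = 364.8
  [7→7.5]: (15.2+12.8)/2 × 0.5 = 7.0
  [7.5→9]: (12.8+7.7)/2 × 1.5 = 15.375
  [9→10]: (7.7+5.4)/2 × 1 = 6.55
  [10→16]: (5.4+0.7)/2 × 6 = 18.3
  Sum = 465.225 µg/L·h
F = (AUC_ev/D_ev)/(AUC_iv/D_iv) = (465.225/25)/(3750/25) = 18.609/150 = 0.1241

F = 0.124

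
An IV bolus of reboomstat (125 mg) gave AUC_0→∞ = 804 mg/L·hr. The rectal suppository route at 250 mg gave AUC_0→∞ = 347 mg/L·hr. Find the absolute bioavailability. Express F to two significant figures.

F = (AUC_ev / D_ev) / (AUC_iv / D_iv)
  = (347/250) / (804/125)
  = 1.388 / 6.432 = 0.2158

F = 0.22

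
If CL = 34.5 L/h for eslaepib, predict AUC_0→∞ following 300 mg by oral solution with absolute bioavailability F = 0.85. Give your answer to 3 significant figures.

AUC_0→∞ = F × Dose / CL
        = 0.85 × 300 / 34.5 = 7.3913 mg/L·h

AUC = 7.39 mg/L·h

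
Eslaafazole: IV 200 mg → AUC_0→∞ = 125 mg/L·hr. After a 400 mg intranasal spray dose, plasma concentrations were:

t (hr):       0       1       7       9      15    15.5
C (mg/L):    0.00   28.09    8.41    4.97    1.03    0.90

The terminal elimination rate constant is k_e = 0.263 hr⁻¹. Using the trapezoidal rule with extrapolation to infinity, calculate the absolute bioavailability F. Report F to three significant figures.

Trapezoidal AUC_0→15.5 (intranasal spray):
  [0→1]: (0.00+28.09)/2 × 1 = 14.045
  [1→7]: (28.09+8.41)/2 × 6 = 109.5
  [7→9]: (8.41+4.97)/2 × 2 = 13.38
  [9→15]: (4.97+1.03)/2 × 6 = 18.0
  [15→15.5]: (1.03+0.90)/2 × 0.5 = 0.4825
  Sum = 155.4075 mg/L·hr
Tail: C_last/k_e = 0.90/0.263 = 3.422
AUC_0→∞ (intranasal spray) = 155.4075 + 3.422 = 158.8295 mg/L·hr
F = (AUC_ev/D_ev)/(AUC_iv/D_iv) = (158.8295/400)/(125/200) = 0.39707375/0.625 = 0.6353

F = 0.635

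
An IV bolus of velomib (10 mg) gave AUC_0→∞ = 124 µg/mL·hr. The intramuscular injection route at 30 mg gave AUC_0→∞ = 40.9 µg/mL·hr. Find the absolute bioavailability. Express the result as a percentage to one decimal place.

F = 11.0%

F = (AUC_ev / D_ev) / (AUC_iv / D_iv)
  = (40.9/30) / (124/10)
  = 1.36333 / 12.4 = 0.1099
  = 10.99%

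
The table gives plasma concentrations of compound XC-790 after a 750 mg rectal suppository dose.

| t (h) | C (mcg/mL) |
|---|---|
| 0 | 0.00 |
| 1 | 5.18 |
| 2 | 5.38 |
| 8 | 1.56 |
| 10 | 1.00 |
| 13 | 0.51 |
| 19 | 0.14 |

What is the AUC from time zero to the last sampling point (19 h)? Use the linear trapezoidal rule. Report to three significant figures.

Trapezoidal AUC_0→19:
  [0→1]: (0.00+5.18)/2 × 1 = 2.59
  [1→2]: (5.18+5.38)/2 × 1 = 5.28
  [2→8]: (5.38+1.56)/2 × 6 = 20.82
  [8→10]: (1.56+1.00)/2 × 2 = 2.56
  [10→13]: (1.00+0.51)/2 × 3 = 2.265
  [13→19]: (0.51+0.14)/2 × 6 = 1.95
  Sum = 35.465 mcg/mL·h

AUC = 35.5 mcg/mL·h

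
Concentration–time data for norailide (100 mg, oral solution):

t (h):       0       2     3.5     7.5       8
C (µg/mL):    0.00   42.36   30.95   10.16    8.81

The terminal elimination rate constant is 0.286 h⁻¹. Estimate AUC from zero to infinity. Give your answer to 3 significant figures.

AUC = 215 µg/mL·h

Trapezoidal AUC_0→8:
  [0→2]: (0.00+42.36)/2 × 2 = 42.36
  [2→3.5]: (42.36+30.95)/2 × 1.5 = 54.9825
  [3.5→7.5]: (30.95+10.16)/2 × 4 = 82.22
  [7.5→8]: (10.16+8.81)/2 × 0.5 = 4.7425
  Sum = 184.305 µg/mL·h
Extrapolated tail: C_last / k_e = 8.81 / 0.286 = 30.804
AUC_0→∞ = 184.305 + 30.804 = 215.109 µg/mL·h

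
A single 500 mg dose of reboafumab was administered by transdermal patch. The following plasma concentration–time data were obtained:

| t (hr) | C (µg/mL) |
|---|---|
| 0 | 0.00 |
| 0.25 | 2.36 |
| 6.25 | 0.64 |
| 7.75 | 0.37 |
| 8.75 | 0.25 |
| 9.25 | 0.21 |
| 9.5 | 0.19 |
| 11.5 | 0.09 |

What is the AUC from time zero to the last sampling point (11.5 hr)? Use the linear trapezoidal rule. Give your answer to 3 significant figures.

Trapezoidal AUC_0→11.5:
  [0→0.25]: (0.00+2.36)/2 × 0.25 = 0.295
  [0.25→6.25]: (2.36+0.64)/2 × 6 = 9.0
  [6.25→7.75]: (0.64+0.37)/2 × 1.5 = 0.7575
  [7.75→8.75]: (0.37+0.25)/2 × 1 = 0.31
  [8.75→9.25]: (0.25+0.21)/2 × 0.5 = 0.115
  [9.25→9.5]: (0.21+0.19)/2 × 0.25 = 0.05
  [9.5→11.5]: (0.19+0.09)/2 × 2 = 0.28
  Sum = 10.8075 µg/mL·hr

AUC = 10.8 µg/mL·hr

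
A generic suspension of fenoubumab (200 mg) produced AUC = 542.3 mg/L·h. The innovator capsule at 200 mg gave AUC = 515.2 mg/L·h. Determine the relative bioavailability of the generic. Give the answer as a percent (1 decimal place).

F_rel = (AUC_test/D_test) / (AUC_ref/D_ref)
      = (542.3/200) / (515.2/200)
      = 2.7115 / 2.576 = 1.0526 = 105.26%

F_rel = 105.3%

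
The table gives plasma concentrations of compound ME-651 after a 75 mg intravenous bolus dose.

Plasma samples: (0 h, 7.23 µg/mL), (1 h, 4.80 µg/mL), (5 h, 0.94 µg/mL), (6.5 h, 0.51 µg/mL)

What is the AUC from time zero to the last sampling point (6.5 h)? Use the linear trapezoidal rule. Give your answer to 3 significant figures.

AUC = 18.6 µg/mL·h

Trapezoidal AUC_0→6.5:
  [0→1]: (7.23+4.80)/2 × 1 = 6.015
  [1→5]: (4.80+0.94)/2 × 4 = 11.48
  [5→6.5]: (0.94+0.51)/2 × 1.5 = 1.0875
  Sum = 18.5825 µg/mL·h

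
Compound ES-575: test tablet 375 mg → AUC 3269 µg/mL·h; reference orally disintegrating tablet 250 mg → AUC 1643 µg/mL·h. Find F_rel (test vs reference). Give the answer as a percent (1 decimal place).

F_rel = (AUC_test/D_test) / (AUC_ref/D_ref)
      = (3269/375) / (1643/250)
      = 8.71733 / 6.572 = 1.3264 = 132.64%

F_rel = 132.6%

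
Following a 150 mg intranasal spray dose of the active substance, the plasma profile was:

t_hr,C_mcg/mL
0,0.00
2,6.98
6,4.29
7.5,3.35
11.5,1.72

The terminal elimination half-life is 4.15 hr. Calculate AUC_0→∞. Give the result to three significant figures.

AUC = 55.7 mcg/mL·hr

Trapezoidal AUC_0→11.5:
  [0→2]: (0.00+6.98)/2 × 2 = 6.98
  [2→6]: (6.98+4.29)/2 × 4 = 22.54
  [6→7.5]: (4.29+3.35)/2 × 1.5 = 5.73
  [7.5→11.5]: (3.35+1.72)/2 × 4 = 10.14
  Sum = 45.39 mcg/mL·hr
k_e = ln2 / t½ = 0.693147 / 4.15 = 0.1670 hr^-1
Extrapolated tail: C_last / k_e = 1.72 / 0.167 = 10.299
AUC_0→∞ = 45.39 + 10.299 = 55.689 mcg/mL·hr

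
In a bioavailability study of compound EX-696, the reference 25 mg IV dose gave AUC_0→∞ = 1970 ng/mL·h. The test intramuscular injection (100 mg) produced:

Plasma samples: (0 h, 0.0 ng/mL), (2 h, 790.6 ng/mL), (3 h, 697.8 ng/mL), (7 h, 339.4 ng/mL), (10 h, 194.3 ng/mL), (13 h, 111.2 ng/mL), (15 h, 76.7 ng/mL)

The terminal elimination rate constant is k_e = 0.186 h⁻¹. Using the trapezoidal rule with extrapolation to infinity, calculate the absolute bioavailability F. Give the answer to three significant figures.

Trapezoidal AUC_0→15 (intramuscular injection):
  [0→2]: (0.0+790.6)/2 × 2 = 790.6
  [2→3]: (790.6+697.8)/2 × 1 = 744.2
  [3→7]: (697.8+339.4)/2 × 4 = 2074.4
  [7→10]: (339.4+194.3)/2 × 3 = 800.55
  [10→13]: (194.3+111.2)/2 × 3 = 458.25
  [13→15]: (111.2+76.7)/2 × 2 = 187.9
  Sum = 5055.9 ng/mL·h
Tail: C_last/k_e = 76.7/0.186 = 412.366
AUC_0→∞ (intramuscular injection) = 5055.9 + 412.366 = 5468.266 ng/mL·h
F = (AUC_ev/D_ev)/(AUC_iv/D_iv) = (5468.266/100)/(1970/25) = 54.68266/78.8 = 0.6939

F = 0.694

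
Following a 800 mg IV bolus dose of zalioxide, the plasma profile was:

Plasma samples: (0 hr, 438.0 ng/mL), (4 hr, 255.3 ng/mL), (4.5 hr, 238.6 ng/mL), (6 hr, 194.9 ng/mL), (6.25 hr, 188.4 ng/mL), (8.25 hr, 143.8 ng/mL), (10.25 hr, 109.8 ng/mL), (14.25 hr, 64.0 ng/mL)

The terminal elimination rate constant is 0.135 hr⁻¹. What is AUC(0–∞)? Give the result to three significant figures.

Trapezoidal AUC_0→14.25:
  [0→4]: (438.0+255.3)/2 × 4 = 1386.6
  [4→4.5]: (255.3+238.6)/2 × 0.5 = 123.475
  [4.5→6]: (238.6+194.9)/2 × 1.5 = 325.125
  [6→6.25]: (194.9+188.4)/2 × 0.25 = 47.9125
  [6.25→8.25]: (188.4+143.8)/2 × 2 = 332.2
  [8.25→10.25]: (143.8+109.8)/2 × 2 = 253.6
  [10.25→14.25]: (109.8+64.0)/2 × 4 = 347.6
  Sum = 2816.5125 ng/mL·hr
Extrapolated tail: C_last / k_e = 64.0 / 0.135 = 474.074
AUC_0→∞ = 2816.5125 + 474.074 = 3290.5865 ng/mL·hr

AUC = 3290 ng/mL·hr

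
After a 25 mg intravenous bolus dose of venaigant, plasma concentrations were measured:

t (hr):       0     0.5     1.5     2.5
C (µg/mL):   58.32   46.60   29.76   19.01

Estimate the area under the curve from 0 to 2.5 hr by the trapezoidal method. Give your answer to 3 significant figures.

AUC = 88.8 µg/mL·hr

Trapezoidal AUC_0→2.5:
  [0→0.5]: (58.32+46.60)/2 × 0.5 = 26.23
  [0.5→1.5]: (46.60+29.76)/2 × 1 = 38.18
  [1.5→2.5]: (29.76+19.01)/2 × 1 = 24.385
  Sum = 88.795 µg/mL·hr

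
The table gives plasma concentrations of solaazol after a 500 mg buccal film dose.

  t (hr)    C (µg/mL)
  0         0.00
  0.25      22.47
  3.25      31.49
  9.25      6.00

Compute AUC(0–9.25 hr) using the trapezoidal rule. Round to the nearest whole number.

Trapezoidal AUC_0→9.25:
  [0→0.25]: (0.00+22.47)/2 × 0.25 = 2.80875
  [0.25→3.25]: (22.47+31.49)/2 × 3 = 80.94
  [3.25→9.25]: (31.49+6.00)/2 × 6 = 112.47
  Sum = 196.21875 µg/mL·hr

AUC = 196 µg/mL·hr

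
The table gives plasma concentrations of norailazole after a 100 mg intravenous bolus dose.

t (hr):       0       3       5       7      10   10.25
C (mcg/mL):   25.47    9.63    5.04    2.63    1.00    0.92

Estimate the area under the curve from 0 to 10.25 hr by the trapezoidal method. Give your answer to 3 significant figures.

Trapezoidal AUC_0→10.25:
  [0→3]: (25.47+9.63)/2 × 3 = 52.65
  [3→5]: (9.63+5.04)/2 × 2 = 14.67
  [5→7]: (5.04+2.63)/2 × 2 = 7.67
  [7→10]: (2.63+1.00)/2 × 3 = 5.445
  [10→10.25]: (1.00+0.92)/2 × 0.25 = 0.24
  Sum = 80.675 mcg/mL·hr

AUC = 80.7 mcg/mL·hr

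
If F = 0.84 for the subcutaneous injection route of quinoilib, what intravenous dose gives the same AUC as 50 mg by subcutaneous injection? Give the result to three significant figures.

Systemic exposure from an extravascular dose = F × D_ev, so the equivalent IV dose is F × D_ev.
D_iv = F × D_ev = 0.84 × 50 = 42 mg

D_iv = 42.0 mg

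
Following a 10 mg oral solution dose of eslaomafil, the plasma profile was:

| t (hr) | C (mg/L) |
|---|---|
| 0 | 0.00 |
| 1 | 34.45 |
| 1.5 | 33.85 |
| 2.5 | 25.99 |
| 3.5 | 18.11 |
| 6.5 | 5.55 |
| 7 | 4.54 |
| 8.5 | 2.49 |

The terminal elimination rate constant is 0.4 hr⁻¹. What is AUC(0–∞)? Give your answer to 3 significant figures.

AUC = 136 mg/L·hr

Trapezoidal AUC_0→8.5:
  [0→1]: (0.00+34.45)/2 × 1 = 17.225
  [1→1.5]: (34.45+33.85)/2 × 0.5 = 17.075
  [1.5→2.5]: (33.85+25.99)/2 × 1 = 29.92
  [2.5→3.5]: (25.99+18.11)/2 × 1 = 22.05
  [3.5→6.5]: (18.11+5.55)/2 × 3 = 35.49
  [6.5→7]: (5.55+4.54)/2 × 0.5 = 2.5225
  [7→8.5]: (4.54+2.49)/2 × 1.5 = 5.2725
  Sum = 129.555 mg/L·hr
Extrapolated tail: C_last / k_e = 2.49 / 0.4 = 6.225
AUC_0→∞ = 129.555 + 6.225 = 135.78 mg/L·hr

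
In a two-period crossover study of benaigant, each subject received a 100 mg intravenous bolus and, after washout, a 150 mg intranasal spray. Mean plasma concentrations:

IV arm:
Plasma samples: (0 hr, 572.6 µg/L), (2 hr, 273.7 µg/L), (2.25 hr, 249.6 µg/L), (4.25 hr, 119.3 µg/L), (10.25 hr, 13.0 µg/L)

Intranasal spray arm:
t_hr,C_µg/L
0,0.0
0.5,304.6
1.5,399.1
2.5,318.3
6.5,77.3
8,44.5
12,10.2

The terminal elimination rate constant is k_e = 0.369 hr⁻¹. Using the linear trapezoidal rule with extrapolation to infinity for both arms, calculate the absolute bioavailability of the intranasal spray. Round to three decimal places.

F = 0.703

Trapezoidal AUC_0→10.25 (IV):
  [0→2]: (572.6+273.7)/2 × 2 = 846.3
  [2→2.25]: (273.7+249.6)/2 × 0.25 = 65.4125
  [2.25→4.25]: (249.6+119.3)/2 × 2 = 368.9
  [4.25→10.25]: (119.3+13.0)/2 × 6 = 396.9
  Sum = 1677.5125 µg/L·hr
IV tail: 13.0/0.369 = 35.230; AUC_iv,0→∞ = 1677.5125 + 35.230 = 1712.7425 µg/L·hr
Trapezoidal AUC_0→12 (intranasal spray):
  [0→0.5]: (0.0+304.6)/2 × 0.5 = 76.15
  [0.5→1.5]: (304.6+399.1)/2 × 1 = 351.85
  [1.5→2.5]: (399.1+318.3)/2 × 1 = 358.7
  [2.5→6.5]: (318.3+77.3)/2 × 4 = 791.2
  [6.5→8]: (77.3+44.5)/2 × 1.5 = 91.35
  [8→12]: (44.5+10.2)/2 × 4 = 109.4
  Sum = 1778.65 µg/L·hr
intranasal spray tail: 10.2/0.369 = 27.642; AUC_ev,0→∞ = 1778.65 + 27.642 = 1806.292 µg/L·hr
F = (AUC_ev/D_ev)/(AUC_iv/D_iv) = (1806.292/150)/(1712.7425/100) = 12.0419/17.127425 = 0.7031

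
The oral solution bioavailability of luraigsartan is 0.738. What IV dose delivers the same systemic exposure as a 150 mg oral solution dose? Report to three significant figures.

D_iv = 111 mg

Systemic exposure from an extravascular dose = F × D_ev, so the equivalent IV dose is F × D_ev.
D_iv = F × D_ev = 0.738 × 150 = 110.7 mg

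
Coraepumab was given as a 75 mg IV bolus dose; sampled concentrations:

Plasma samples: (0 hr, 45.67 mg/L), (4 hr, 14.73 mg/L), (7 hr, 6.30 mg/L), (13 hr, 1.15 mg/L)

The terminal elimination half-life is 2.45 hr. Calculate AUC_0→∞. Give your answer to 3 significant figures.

AUC = 179 mg/L·hr

Trapezoidal AUC_0→13:
  [0→4]: (45.67+14.73)/2 × 4 = 120.8
  [4→7]: (14.73+6.30)/2 × 3 = 31.545
  [7→13]: (6.30+1.15)/2 × 6 = 22.35
  Sum = 174.695 mg/L·hr
k_e = ln2 / t½ = 0.693147 / 2.45 = 0.2829 hr^-1
Extrapolated tail: C_last / k_e = 1.15 / 0.2829 = 4.065
AUC_0→∞ = 174.695 + 4.065 = 178.76 mg/L·hr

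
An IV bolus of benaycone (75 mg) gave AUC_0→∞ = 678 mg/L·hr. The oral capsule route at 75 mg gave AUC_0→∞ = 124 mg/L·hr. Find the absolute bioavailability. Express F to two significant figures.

F = (AUC_ev / D_ev) / (AUC_iv / D_iv)
  = (124/75) / (678/75)
  = 1.65333 / 9.04 = 0.1829

F = 0.18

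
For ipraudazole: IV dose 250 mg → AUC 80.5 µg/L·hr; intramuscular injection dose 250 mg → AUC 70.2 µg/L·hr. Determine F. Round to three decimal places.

F = (AUC_ev / D_ev) / (AUC_iv / D_iv)
  = (70.2/250) / (80.5/250)
  = 0.2808 / 0.322 = 0.8720

F = 0.872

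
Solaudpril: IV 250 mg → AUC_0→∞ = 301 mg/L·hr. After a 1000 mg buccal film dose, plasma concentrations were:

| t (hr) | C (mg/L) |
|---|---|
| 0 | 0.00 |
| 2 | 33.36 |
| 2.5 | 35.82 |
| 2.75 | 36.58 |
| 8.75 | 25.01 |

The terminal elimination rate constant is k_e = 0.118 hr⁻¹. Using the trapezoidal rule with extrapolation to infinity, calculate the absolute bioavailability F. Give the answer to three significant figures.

F = 0.379

Trapezoidal AUC_0→8.75 (buccal film):
  [0→2]: (0.00+33.36)/2 × 2 = 33.36
  [2→2.5]: (33.36+35.82)/2 × 0.5 = 17.295
  [2.5→2.75]: (35.82+36.58)/2 × 0.25 = 9.05
  [2.75→8.75]: (36.58+25.01)/2 × 6 = 184.77
  Sum = 244.475 mg/L·hr
Tail: C_last/k_e = 25.01/0.118 = 211.949
AUC_0→∞ (buccal film) = 244.475 + 211.949 = 456.424 mg/L·hr
F = (AUC_ev/D_ev)/(AUC_iv/D_iv) = (456.424/1000)/(301/250) = 0.456424/1.204 = 0.3791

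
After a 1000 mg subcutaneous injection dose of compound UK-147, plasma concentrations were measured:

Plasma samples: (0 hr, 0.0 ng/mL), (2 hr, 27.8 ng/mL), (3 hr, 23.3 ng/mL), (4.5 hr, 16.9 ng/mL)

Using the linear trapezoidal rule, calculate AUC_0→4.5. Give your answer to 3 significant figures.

AUC = 83.5 ng/mL·hr

Trapezoidal AUC_0→4.5:
  [0→2]: (0.0+27.8)/2 × 2 = 27.8
  [2→3]: (27.8+23.3)/2 × 1 = 25.55
  [3→4.5]: (23.3+16.9)/2 × 1.5 = 30.15
  Sum = 83.5 ng/mL·hr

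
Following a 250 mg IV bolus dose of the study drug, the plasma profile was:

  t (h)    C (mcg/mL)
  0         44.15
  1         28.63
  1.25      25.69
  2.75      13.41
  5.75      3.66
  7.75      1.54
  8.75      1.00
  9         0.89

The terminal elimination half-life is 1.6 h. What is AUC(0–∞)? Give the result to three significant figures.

AUC = 107 mcg/mL·h

Trapezoidal AUC_0→9:
  [0→1]: (44.15+28.63)/2 × 1 = 36.39
  [1→1.25]: (28.63+25.69)/2 × 0.25 = 6.79
  [1.25→2.75]: (25.69+13.41)/2 × 1.5 = 29.325
  [2.75→5.75]: (13.41+3.66)/2 × 3 = 25.605
  [5.75→7.75]: (3.66+1.54)/2 × 2 = 5.2
  [7.75→8.75]: (1.54+1.00)/2 × 1 = 1.27
  [8.75→9]: (1.00+0.89)/2 × 0.25 = 0.23625
  Sum = 104.81625 mcg/mL·h
k_e = ln2 / t½ = 0.693147 / 1.6 = 0.4332 h^-1
Extrapolated tail: C_last / k_e = 0.89 / 0.4332 = 2.054
AUC_0→∞ = 104.81625 + 2.054 = 106.87025 mcg/mL·h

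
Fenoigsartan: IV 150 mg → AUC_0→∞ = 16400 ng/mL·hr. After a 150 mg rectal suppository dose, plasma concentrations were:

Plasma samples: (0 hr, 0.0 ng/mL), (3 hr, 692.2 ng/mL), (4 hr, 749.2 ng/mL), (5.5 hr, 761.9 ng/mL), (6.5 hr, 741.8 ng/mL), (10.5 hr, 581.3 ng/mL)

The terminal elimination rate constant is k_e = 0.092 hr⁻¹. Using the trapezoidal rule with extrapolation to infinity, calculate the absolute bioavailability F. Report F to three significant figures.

Trapezoidal AUC_0→10.5 (rectal suppository):
  [0→3]: (0.0+692.2)/2 × 3 = 1038.3
  [3→4]: (692.2+749.2)/2 × 1 = 720.7
  [4→5.5]: (749.2+761.9)/2 × 1.5 = 1133.325
  [5.5→6.5]: (761.9+741.8)/2 × 1 = 751.85
  [6.5→10.5]: (741.8+581.3)/2 × 4 = 2646.2
  Sum = 6290.375 ng/mL·hr
Tail: C_last/k_e = 581.3/0.092 = 6318.478
AUC_0→∞ (rectal suppository) = 6290.375 + 6318.478 = 12608.853 ng/mL·hr
F = (AUC_ev/D_ev)/(AUC_iv/D_iv) = (12608.853/150)/(16400/150) = 84.05902/109.333 = 0.7688

F = 0.769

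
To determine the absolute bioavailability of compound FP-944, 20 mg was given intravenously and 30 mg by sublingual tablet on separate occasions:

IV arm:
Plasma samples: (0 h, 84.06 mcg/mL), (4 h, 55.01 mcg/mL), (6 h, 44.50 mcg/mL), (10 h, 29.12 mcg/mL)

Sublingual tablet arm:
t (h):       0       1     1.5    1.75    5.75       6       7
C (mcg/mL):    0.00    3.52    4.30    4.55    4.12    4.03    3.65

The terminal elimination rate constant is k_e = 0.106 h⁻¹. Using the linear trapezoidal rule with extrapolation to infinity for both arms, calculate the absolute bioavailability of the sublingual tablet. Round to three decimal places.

F = 0.051

Trapezoidal AUC_0→10 (IV):
  [0→4]: (84.06+55.01)/2 × 4 = 278.14
  [4→6]: (55.01+44.50)/2 × 2 = 99.51
  [6→10]: (44.50+29.12)/2 × 4 = 147.24
  Sum = 524.89 mcg/mL·h
IV tail: 29.12/0.106 = 274.717; AUC_iv,0→∞ = 524.89 + 274.717 = 799.607 mcg/mL·h
Trapezoidal AUC_0→7 (sublingual tablet):
  [0→1]: (0.00+3.52)/2 × 1 = 1.76
  [1→1.5]: (3.52+4.30)/2 × 0.5 = 1.955
  [1.5→1.75]: (4.30+4.55)/2 × 0.25 = 1.10625
  [1.75→5.75]: (4.55+4.12)/2 × 4 = 17.34
  [5.75→6]: (4.12+4.03)/2 × 0.25 = 1.01875
  [6→7]: (4.03+3.65)/2 × 1 = 3.84
  Sum = 27.02 mcg/mL·h
sublingual tablet tail: 3.65/0.106 = 34.434; AUC_ev,0→∞ = 27.02 + 34.434 = 61.454 mcg/mL·h
F = (AUC_ev/D_ev)/(AUC_iv/D_iv) = (61.454/30)/(799.607/20) = 2.04847/39.98035 = 0.0512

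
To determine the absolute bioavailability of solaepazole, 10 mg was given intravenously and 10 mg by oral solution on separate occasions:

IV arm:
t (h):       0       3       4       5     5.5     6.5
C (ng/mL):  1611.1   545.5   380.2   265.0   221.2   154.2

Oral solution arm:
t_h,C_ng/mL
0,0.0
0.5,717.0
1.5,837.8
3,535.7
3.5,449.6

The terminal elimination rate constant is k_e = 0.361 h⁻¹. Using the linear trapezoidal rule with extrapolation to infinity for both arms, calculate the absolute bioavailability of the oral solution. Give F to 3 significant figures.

F = 0.731

Trapezoidal AUC_0→6.5 (IV):
  [0→3]: (1611.1+545.5)/2 × 3 = 3234.9
  [3→4]: (545.5+380.2)/2 × 1 = 462.85
  [4→5]: (380.2+265.0)/2 × 1 = 322.6
  [5→5.5]: (265.0+221.2)/2 × 0.5 = 121.55
  [5.5→6.5]: (221.2+154.2)/2 × 1 = 187.7
  Sum = 4329.6 ng/mL·h
IV tail: 154.2/0.361 = 427.147; AUC_iv,0→∞ = 4329.6 + 427.147 = 4756.747 ng/mL·h
Trapezoidal AUC_0→3.5 (oral solution):
  [0→0.5]: (0.0+717.0)/2 × 0.5 = 179.25
  [0.5→1.5]: (717.0+837.8)/2 × 1 = 777.4
  [1.5→3]: (837.8+535.7)/2 × 1.5 = 1030.125
  [3→3.5]: (535.7+449.6)/2 × 0.5 = 246.325
  Sum = 2233.1 ng/mL·h
oral solution tail: 449.6/0.361 = 1245.429; AUC_ev,0→∞ = 2233.1 + 1245.429 = 3478.529 ng/mL·h
F = (AUC_ev/D_ev)/(AUC_iv/D_iv) = (3478.529/10)/(4756.747/10) = 347.8529/475.6747 = 0.7313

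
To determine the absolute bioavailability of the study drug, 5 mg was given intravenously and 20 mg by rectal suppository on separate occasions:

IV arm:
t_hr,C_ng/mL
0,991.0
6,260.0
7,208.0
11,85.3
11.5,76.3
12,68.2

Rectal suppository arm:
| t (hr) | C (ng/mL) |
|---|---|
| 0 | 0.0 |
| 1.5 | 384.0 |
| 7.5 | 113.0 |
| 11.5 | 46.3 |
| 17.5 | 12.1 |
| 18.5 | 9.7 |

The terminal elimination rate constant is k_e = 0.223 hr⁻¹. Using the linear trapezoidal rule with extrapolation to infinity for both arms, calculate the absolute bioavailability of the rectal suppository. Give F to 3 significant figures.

Trapezoidal AUC_0→12 (IV):
  [0→6]: (991.0+260.0)/2 × 6 = 3753.0
  [6→7]: (260.0+208.0)/2 × 1 = 234.0
  [7→11]: (208.0+85.3)/2 × 4 = 586.6
  [11→11.5]: (85.3+76.3)/2 × 0.5 = 40.4
  [11.5→12]: (76.3+68.2)/2 × 0.5 = 36.125
  Sum = 4650.125 ng/mL·hr
IV tail: 68.2/0.223 = 305.830; AUC_iv,0→∞ = 4650.125 + 305.830 = 4955.955 ng/mL·hr
Trapezoidal AUC_0→18.5 (rectal suppository):
  [0→1.5]: (0.0+384.0)/2 × 1.5 = 288.0
  [1.5→7.5]: (384.0+113.0)/2 × 6 = 1491.0
  [7.5→11.5]: (113.0+46.3)/2 × 4 = 318.6
  [11.5→17.5]: (46.3+12.1)/2 × 6 = 175.2
  [17.5→18.5]: (12.1+9.7)/2 × 1 = 10.9
  Sum = 2283.7 ng/mL·hr
rectal suppository tail: 9.7/0.223 = 43.498; AUC_ev,0→∞ = 2283.7 + 43.498 = 2327.198 ng/mL·hr
F = (AUC_ev/D_ev)/(AUC_iv/D_iv) = (2327.198/20)/(4955.955/5) = 116.3599/991.191 = 0.1174

F = 0.117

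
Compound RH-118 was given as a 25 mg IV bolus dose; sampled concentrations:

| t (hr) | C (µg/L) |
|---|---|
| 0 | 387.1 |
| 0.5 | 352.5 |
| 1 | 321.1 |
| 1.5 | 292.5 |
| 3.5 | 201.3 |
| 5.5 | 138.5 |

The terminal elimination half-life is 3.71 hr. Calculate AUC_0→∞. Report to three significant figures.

AUC = 2080 µg/L·hr

Trapezoidal AUC_0→5.5:
  [0→0.5]: (387.1+352.5)/2 × 0.5 = 184.9
  [0.5→1]: (352.5+321.1)/2 × 0.5 = 168.4
  [1→1.5]: (321.1+292.5)/2 × 0.5 = 153.4
  [1.5→3.5]: (292.5+201.3)/2 × 2 = 493.8
  [3.5→5.5]: (201.3+138.5)/2 × 2 = 339.8
  Sum = 1340.3 µg/L·hr
k_e = ln2 / t½ = 0.693147 / 3.71 = 0.1868 hr^-1
Extrapolated tail: C_last / k_e = 138.5 / 0.1868 = 741.435
AUC_0→∞ = 1340.3 + 741.435 = 2081.735 µg/L·hr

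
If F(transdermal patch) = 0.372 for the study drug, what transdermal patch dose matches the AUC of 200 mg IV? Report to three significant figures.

D_transdermal = 538 mg

For equal systemic exposure: F × D_ev = D_iv
D_ev = D_iv / F = 200 / 0.372 = 537.634 mg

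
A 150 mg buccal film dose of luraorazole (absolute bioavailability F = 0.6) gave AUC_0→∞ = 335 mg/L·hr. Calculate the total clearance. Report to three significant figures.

CL = F × Dose / AUC_0→∞
   = 0.6 × 150 / 335 = 0.268657 L/hr

CL = 0.269 L/hr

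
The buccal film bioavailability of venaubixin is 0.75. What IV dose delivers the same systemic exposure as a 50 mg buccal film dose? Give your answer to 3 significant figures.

Systemic exposure from an extravascular dose = F × D_ev, so the equivalent IV dose is F × D_ev.
D_iv = F × D_ev = 0.75 × 50 = 37.5 mg

D_iv = 37.5 mg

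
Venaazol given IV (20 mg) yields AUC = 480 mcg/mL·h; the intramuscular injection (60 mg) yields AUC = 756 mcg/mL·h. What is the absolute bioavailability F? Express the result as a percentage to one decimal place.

F = 52.5%

F = (AUC_ev / D_ev) / (AUC_iv / D_iv)
  = (756/60) / (480/20)
  = 12.6 / 24 = 0.5250
  = 52.50%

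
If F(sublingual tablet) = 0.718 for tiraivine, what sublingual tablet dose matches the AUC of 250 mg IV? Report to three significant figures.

For equal systemic exposure: F × D_ev = D_iv
D_ev = D_iv / F = 250 / 0.718 = 348.189 mg

D_sublingual = 348 mg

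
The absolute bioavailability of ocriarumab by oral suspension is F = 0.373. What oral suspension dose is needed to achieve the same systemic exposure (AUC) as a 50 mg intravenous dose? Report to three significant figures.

For equal systemic exposure: F × D_ev = D_iv
D_ev = D_iv / F = 50 / 0.373 = 134.048 mg

D_oral = 134 mg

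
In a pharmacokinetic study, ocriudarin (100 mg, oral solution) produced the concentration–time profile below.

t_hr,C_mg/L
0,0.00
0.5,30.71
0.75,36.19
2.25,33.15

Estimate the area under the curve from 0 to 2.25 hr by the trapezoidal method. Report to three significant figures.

Trapezoidal AUC_0→2.25:
  [0→0.5]: (0.00+30.71)/2 × 0.5 = 7.6775
  [0.5→0.75]: (30.71+36.19)/2 × 0.25 = 8.3625
  [0.75→2.25]: (36.19+33.15)/2 × 1.5 = 52.005
  Sum = 68.045 mg/L·hr

AUC = 68.0 mg/L·hr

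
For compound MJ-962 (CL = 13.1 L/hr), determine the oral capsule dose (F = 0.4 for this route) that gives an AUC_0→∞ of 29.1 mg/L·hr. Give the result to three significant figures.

Dose = CL × AUC_0→∞ / F
     = 13.1 × 29.1 / 0.4 = 953.025 mg

Dose = 953 mg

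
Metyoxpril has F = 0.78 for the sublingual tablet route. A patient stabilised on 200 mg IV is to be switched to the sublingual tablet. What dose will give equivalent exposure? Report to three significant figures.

D_sublingual = 256 mg

For equal systemic exposure: F × D_ev = D_iv
D_ev = D_iv / F = 200 / 0.78 = 256.41 mg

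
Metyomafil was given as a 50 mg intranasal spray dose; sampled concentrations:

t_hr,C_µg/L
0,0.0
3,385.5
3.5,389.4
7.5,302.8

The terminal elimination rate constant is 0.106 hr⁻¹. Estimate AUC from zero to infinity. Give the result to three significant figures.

Trapezoidal AUC_0→7.5:
  [0→3]: (0.0+385.5)/2 × 3 = 578.25
  [3→3.5]: (385.5+389.4)/2 × 0.5 = 193.725
  [3.5→7.5]: (389.4+302.8)/2 × 4 = 1384.4
  Sum = 2156.375 µg/L·hr
Extrapolated tail: C_last / k_e = 302.8 / 0.106 = 2856.604
AUC_0→∞ = 2156.375 + 2856.604 = 5012.979 µg/L·hr

AUC = 5010 µg/L·hr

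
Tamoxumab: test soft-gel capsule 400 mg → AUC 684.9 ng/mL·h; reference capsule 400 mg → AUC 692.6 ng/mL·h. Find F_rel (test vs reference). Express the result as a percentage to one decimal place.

F_rel = (AUC_test/D_test) / (AUC_ref/D_ref)
      = (684.9/400) / (692.6/400)
      = 1.71225 / 1.7315 = 0.9889 = 98.89%

F_rel = 98.9%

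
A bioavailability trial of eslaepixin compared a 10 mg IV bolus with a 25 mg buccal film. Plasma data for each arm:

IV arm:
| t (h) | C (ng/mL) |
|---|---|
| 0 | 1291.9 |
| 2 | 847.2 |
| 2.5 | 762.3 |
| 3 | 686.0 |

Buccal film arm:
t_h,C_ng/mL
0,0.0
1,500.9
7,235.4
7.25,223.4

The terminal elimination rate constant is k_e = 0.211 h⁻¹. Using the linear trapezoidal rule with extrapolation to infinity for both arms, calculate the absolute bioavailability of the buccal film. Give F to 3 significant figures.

Trapezoidal AUC_0→3 (IV):
  [0→2]: (1291.9+847.2)/2 × 2 = 2139.1
  [2→2.5]: (847.2+762.3)/2 × 0.5 = 402.375
  [2.5→3]: (762.3+686.0)/2 × 0.5 = 362.075
  Sum = 2903.55 ng/mL·h
IV tail: 686.0/0.211 = 3251.185; AUC_iv,0→∞ = 2903.55 + 3251.185 = 6154.735 ng/mL·h
Trapezoidal AUC_0→7.25 (buccal film):
  [0→1]: (0.0+500.9)/2 × 1 = 250.45
  [1→7]: (500.9+235.4)/2 × 6 = 2208.9
  [7→7.25]: (235.4+223.4)/2 × 0.25 = 57.35
  Sum = 2516.7 ng/mL·h
buccal film tail: 223.4/0.211 = 1058.768; AUC_ev,0→∞ = 2516.7 + 1058.768 = 3575.468 ng/mL·h
F = (AUC_ev/D_ev)/(AUC_iv/D_iv) = (3575.468/25)/(6154.735/10) = 143.01872/615.4735 = 0.2324

F = 0.232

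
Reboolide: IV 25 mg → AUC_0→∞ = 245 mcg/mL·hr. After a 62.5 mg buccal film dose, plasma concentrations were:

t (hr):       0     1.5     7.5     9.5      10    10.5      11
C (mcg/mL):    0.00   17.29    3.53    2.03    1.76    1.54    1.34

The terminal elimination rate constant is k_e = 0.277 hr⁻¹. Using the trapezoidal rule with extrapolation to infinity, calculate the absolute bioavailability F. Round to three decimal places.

F = 0.144

Trapezoidal AUC_0→11 (buccal film):
  [0→1.5]: (0.00+17.29)/2 × 1.5 = 12.9675
  [1.5→7.5]: (17.29+3.53)/2 × 6 = 62.46
  [7.5→9.5]: (3.53+2.03)/2 × 2 = 5.56
  [9.5→10]: (2.03+1.76)/2 × 0.5 = 0.9475
  [10→10.5]: (1.76+1.54)/2 × 0.5 = 0.825
  [10.5→11]: (1.54+1.34)/2 × 0.5 = 0.72
  Sum = 83.48 mcg/mL·hr
Tail: C_last/k_e = 1.34/0.277 = 4.838
AUC_0→∞ (buccal film) = 83.48 + 4.838 = 88.318 mcg/mL·hr
F = (AUC_ev/D_ev)/(AUC_iv/D_iv) = (88.318/62.5)/(245/25) = 1.413088/9.8 = 0.1442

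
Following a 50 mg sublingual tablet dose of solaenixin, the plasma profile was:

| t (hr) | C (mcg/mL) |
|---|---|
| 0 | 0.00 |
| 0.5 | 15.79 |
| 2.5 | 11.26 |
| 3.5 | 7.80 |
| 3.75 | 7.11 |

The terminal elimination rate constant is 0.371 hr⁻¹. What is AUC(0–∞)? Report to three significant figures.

AUC = 61.6 mcg/mL·hr

Trapezoidal AUC_0→3.75:
  [0→0.5]: (0.00+15.79)/2 × 0.5 = 3.9475
  [0.5→2.5]: (15.79+11.26)/2 × 2 = 27.05
  [2.5→3.5]: (11.26+7.80)/2 × 1 = 9.53
  [3.5→3.75]: (7.80+7.11)/2 × 0.25 = 1.86375
  Sum = 42.39125 mcg/mL·hr
Extrapolated tail: C_last / k_e = 7.11 / 0.371 = 19.164
AUC_0→∞ = 42.39125 + 19.164 = 61.55525 mcg/mL·hr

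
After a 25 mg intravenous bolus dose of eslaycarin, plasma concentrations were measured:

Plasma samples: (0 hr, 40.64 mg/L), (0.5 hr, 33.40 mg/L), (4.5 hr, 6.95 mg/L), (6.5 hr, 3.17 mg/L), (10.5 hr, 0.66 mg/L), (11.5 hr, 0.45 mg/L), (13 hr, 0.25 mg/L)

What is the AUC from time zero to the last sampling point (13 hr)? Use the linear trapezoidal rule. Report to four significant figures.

Trapezoidal AUC_0→13:
  [0→0.5]: (40.64+33.40)/2 × 0.5 = 18.51
  [0.5→4.5]: (33.40+6.95)/2 × 4 = 80.7
  [4.5→6.5]: (6.95+3.17)/2 × 2 = 10.12
  [6.5→10.5]: (3.17+0.66)/2 × 4 = 7.66
  [10.5→11.5]: (0.66+0.45)/2 × 1 = 0.555
  [11.5→13]: (0.45+0.25)/2 × 1.5 = 0.525
  Sum = 118.07 mg/L·hr

AUC = 118.1 mg/L·hr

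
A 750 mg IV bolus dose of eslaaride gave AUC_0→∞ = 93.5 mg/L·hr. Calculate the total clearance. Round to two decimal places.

CL = 8.02 L/hr

CL = Dose_iv / AUC_0→∞
   = 750 / 93.5 = 8.02139 L/hr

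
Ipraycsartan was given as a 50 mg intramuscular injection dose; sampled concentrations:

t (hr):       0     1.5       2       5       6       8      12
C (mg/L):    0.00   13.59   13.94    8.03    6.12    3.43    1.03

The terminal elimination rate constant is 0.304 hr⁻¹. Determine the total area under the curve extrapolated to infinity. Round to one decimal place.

AUC = 79.0 mg/L·hr

Trapezoidal AUC_0→12:
  [0→1.5]: (0.00+13.59)/2 × 1.5 = 10.1925
  [1.5→2]: (13.59+13.94)/2 × 0.5 = 6.8825
  [2→5]: (13.94+8.03)/2 × 3 = 32.955
  [5→6]: (8.03+6.12)/2 × 1 = 7.075
  [6→8]: (6.12+3.43)/2 × 2 = 9.55
  [8→12]: (3.43+1.03)/2 × 4 = 8.92
  Sum = 75.575 mg/L·hr
Extrapolated tail: C_last / k_e = 1.03 / 0.304 = 3.388
AUC_0→∞ = 75.575 + 3.388 = 78.963 mg/L·hr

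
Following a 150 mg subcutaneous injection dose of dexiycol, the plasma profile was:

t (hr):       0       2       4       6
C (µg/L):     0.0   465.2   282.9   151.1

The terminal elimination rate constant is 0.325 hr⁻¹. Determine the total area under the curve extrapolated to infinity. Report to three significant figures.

Trapezoidal AUC_0→6:
  [0→2]: (0.0+465.2)/2 × 2 = 465.2
  [2→4]: (465.2+282.9)/2 × 2 = 748.1
  [4→6]: (282.9+151.1)/2 × 2 = 434.0
  Sum = 1647.3 µg/L·hr
Extrapolated tail: C_last / k_e = 151.1 / 0.325 = 464.923
AUC_0→∞ = 1647.3 + 464.923 = 2112.223 µg/L·hr

AUC = 2110 µg/L·hr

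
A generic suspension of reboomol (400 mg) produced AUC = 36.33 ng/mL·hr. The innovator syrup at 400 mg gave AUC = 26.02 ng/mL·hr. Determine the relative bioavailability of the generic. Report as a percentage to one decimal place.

F_rel = (AUC_test/D_test) / (AUC_ref/D_ref)
      = (36.33/400) / (26.02/400)
      = 0.090825 / 0.06505 = 1.3962 = 139.62%

F_rel = 139.6%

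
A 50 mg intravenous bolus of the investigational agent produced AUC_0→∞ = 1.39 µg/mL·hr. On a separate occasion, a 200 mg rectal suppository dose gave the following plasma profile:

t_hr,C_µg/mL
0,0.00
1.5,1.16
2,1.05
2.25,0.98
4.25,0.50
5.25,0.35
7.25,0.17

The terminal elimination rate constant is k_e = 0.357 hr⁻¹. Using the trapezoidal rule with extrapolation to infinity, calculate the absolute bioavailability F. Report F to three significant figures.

Trapezoidal AUC_0→7.25 (rectal suppository):
  [0→1.5]: (0.00+1.16)/2 × 1.5 = 0.87
  [1.5→2]: (1.16+1.05)/2 × 0.5 = 0.5525
  [2→2.25]: (1.05+0.98)/2 × 0.25 = 0.25375
  [2.25→4.25]: (0.98+0.50)/2 × 2 = 1.48
  [4.25→5.25]: (0.50+0.35)/2 × 1 = 0.425
  [5.25→7.25]: (0.35+0.17)/2 × 2 = 0.52
  Sum = 4.10125 µg/mL·hr
Tail: C_last/k_e = 0.17/0.357 = 0.476
AUC_0→∞ (rectal suppository) = 4.10125 + 0.476 = 4.57725 µg/mL·hr
F = (AUC_ev/D_ev)/(AUC_iv/D_iv) = (4.57725/200)/(1.39/50) = 0.02288625/0.0278 = 0.8232

F = 0.823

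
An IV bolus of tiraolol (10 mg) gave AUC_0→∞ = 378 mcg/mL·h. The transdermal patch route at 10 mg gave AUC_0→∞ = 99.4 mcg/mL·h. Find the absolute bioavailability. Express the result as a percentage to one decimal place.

F = 26.3%

F = (AUC_ev / D_ev) / (AUC_iv / D_iv)
  = (99.4/10) / (378/10)
  = 9.94 / 37.8 = 0.2630
  = 26.30%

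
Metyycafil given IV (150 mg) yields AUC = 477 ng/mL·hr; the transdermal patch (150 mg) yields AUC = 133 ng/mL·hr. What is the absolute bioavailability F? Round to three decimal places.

F = 0.279

F = (AUC_ev / D_ev) / (AUC_iv / D_iv)
  = (133/150) / (477/150)
  = 0.886667 / 3.18 = 0.2788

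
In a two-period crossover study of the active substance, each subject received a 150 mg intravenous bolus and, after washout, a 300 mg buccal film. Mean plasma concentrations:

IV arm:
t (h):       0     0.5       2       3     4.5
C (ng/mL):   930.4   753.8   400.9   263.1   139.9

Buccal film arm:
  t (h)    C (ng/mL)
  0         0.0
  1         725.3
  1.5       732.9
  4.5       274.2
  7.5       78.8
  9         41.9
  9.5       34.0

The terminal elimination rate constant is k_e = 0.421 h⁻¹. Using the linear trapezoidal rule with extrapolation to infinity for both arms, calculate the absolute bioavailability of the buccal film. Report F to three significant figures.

Trapezoidal AUC_0→4.5 (IV):
  [0→0.5]: (930.4+753.8)/2 × 0.5 = 421.05
  [0.5→2]: (753.8+400.9)/2 × 1.5 = 866.025
  [2→3]: (400.9+263.1)/2 × 1 = 332.0
  [3→4.5]: (263.1+139.9)/2 × 1.5 = 302.25
  Sum = 1921.325 ng/mL·h
IV tail: 139.9/0.421 = 332.304; AUC_iv,0→∞ = 1921.325 + 332.304 = 2253.629 ng/mL·h
Trapezoidal AUC_0→9.5 (buccal film):
  [0→1]: (0.0+725.3)/2 × 1 = 362.65
  [1→1.5]: (725.3+732.9)/2 × 0.5 = 364.55
  [1.5→4.5]: (732.9+274.2)/2 × 3 = 1510.65
  [4.5→7.5]: (274.2+78.8)/2 × 3 = 529.5
  [7.5→9]: (78.8+41.9)/2 × 1.5 = 90.525
  [9→9.5]: (41.9+34.0)/2 × 0.5 = 18.975
  Sum = 2876.85 ng/mL·h
buccal film tail: 34.0/0.421 = 80.760; AUC_ev,0→∞ = 2876.85 + 80.760 = 2957.61 ng/mL·h
F = (AUC_ev/D_ev)/(AUC_iv/D_iv) = (2957.61/300)/(2253.629/150) = 9.8587/15.0242 = 0.6562

F = 0.656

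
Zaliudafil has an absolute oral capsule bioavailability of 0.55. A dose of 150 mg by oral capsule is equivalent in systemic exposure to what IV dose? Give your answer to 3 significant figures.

D_iv = 82.5 mg

Systemic exposure from an extravascular dose = F × D_ev, so the equivalent IV dose is F × D_ev.
D_iv = F × D_ev = 0.55 × 150 = 82.5 mg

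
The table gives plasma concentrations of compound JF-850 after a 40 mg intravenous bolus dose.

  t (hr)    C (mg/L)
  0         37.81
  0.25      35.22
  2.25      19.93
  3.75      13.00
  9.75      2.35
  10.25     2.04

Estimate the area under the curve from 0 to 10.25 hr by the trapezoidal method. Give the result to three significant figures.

Trapezoidal AUC_0→10.25:
  [0→0.25]: (37.81+35.22)/2 × 0.25 = 9.12875
  [0.25→2.25]: (35.22+19.93)/2 × 2 = 55.15
  [2.25→3.75]: (19.93+13.00)/2 × 1.5 = 24.6975
  [3.75→9.75]: (13.00+2.35)/2 × 6 = 46.05
  [9.75→10.25]: (2.35+2.04)/2 × 0.5 = 1.0975
  Sum = 136.12375 mg/L·hr

AUC = 136 mg/L·hr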